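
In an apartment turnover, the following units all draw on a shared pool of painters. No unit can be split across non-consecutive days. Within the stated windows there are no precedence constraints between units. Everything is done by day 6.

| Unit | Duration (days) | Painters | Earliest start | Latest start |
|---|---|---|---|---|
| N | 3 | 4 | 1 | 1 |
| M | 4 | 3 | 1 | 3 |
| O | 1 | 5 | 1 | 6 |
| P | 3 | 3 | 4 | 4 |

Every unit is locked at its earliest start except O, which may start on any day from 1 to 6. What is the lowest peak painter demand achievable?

O@1: d1:12  d2:7  d3:7  d4:6  d5:3  d6:3 → peak 12
O@2: d1:7  d2:12  d3:7  d4:6  d5:3  d6:3 → peak 12
O@3: d1:7  d2:7  d3:12  d4:6  d5:3  d6:3 → peak 12
O@4: d1:7  d2:7  d3:7  d4:11  d5:3  d6:3 → peak 11
O@5: d1:7  d2:7  d3:7  d4:6  d5:8  d6:3 → peak 8
O@6: d1:7  d2:7  d3:7  d4:6  d5:3  d6:8 → peak 8
Best is O@5, peak 8.

8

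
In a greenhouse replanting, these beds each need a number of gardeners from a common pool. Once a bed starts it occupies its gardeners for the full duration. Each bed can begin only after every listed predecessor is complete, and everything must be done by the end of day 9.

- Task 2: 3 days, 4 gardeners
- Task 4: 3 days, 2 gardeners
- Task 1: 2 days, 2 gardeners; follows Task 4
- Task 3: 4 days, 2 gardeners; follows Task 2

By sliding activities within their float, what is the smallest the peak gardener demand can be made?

Early-start (Task 2@1, Task 4@1, Task 1@4, Task 3@4) gives peak 6: d1:6  d2:6  d3:6  d4:4  d5:4  d6:2  d7:2  d8:0  d9:0.
Shift Task 4→4, Task 1→7.
Schedule Task 2@1, Task 4@4, Task 1@7, Task 3@4: d1:4  d2:4  d3:4  d4:4  d5:4  d6:4  d7:4  d8:2  d9:0 — peak 4.
Total gardener-days = 30 over 9 days ⇒ peak ≥ ⌈30/9⌉ = 4, so 4 is optimal.

4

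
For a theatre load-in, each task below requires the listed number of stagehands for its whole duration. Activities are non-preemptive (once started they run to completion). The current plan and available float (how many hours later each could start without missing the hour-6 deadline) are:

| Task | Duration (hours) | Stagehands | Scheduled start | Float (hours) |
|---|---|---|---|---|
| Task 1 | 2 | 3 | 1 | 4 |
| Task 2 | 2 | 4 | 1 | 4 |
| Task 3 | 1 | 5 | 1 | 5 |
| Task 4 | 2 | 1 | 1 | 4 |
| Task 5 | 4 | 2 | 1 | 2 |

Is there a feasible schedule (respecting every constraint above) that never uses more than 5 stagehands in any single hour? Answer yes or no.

no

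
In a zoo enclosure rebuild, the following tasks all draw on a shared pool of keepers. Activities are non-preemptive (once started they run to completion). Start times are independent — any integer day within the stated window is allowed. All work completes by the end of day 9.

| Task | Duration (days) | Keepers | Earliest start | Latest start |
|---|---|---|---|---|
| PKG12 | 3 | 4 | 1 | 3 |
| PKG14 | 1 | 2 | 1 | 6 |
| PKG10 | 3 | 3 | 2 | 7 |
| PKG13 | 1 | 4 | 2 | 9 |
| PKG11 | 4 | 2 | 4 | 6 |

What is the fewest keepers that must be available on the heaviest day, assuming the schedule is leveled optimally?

5

Early-start (PKG12@1, PKG14@1, PKG10@2, PKG13@2, PKG11@4) gives peak 11: d1:6  d2:11  d3:7  d4:5  d5:2  d6:2  d7:2  d8:0  d9:0.
Shift PKG14→4, PKG10→4, PKG13→9, PKG11→5.
Schedule PKG12@1, PKG14@4, PKG10@4, PKG13@9, PKG11@5: d1:4  d2:4  d3:4  d4:5  d5:5  d6:5  d7:2  d8:2  d9:4 — peak 5.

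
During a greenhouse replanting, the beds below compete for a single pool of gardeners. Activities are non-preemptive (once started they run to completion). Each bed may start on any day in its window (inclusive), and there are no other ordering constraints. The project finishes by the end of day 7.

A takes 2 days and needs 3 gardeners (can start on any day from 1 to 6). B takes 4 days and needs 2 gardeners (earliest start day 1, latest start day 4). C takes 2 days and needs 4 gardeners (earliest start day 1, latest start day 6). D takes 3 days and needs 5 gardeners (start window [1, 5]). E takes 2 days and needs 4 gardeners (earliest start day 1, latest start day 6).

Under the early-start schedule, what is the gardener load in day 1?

At early start, day 1 has: A, B, C, D, E.
Demand: 3 + 2 + 4 + 5 + 4 = 18.

18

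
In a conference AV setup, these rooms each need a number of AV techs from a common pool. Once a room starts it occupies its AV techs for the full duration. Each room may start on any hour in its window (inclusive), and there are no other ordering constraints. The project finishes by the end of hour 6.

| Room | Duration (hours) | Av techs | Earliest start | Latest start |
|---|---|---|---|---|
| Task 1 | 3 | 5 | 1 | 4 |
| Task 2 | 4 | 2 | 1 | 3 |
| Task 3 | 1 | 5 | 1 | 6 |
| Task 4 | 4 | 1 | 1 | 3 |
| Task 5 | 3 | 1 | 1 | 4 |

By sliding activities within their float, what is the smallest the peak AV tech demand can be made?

8

Early-start (Task 1@1, Task 2@1, Task 3@1, Task 4@1, Task 5@1) gives peak 14: h1:14  h2:9  h3:9  h4:3  h5:0  h6:0.
Shift Task 3→5, Task 5→4.
Schedule Task 1@1, Task 2@1, Task 3@5, Task 4@1, Task 5@4: h1:8  h2:8  h3:8  h4:4  h5:6  h6:1 — peak 8.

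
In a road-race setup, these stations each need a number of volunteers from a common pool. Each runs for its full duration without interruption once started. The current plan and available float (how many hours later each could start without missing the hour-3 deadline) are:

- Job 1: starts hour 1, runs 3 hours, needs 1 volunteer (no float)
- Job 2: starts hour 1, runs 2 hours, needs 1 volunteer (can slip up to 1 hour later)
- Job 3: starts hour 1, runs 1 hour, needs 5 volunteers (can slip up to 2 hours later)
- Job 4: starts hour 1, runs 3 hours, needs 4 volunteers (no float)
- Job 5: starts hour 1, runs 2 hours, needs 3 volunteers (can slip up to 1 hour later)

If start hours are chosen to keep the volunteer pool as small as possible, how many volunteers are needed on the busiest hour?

Early-start (Job 1@1, Job 2@1, Job 3@1, Job 4@1, Job 5@1) gives peak 14: h1:14  h2:9  h3:5.
Shift Job 3→3.
Schedule Job 1@1, Job 2@1, Job 3@3, Job 4@1, Job 5@1: h1:9  h2:9  h3:10 — peak 10.
Total volunteer-hours = 28 over 3 hours ⇒ peak ≥ ⌈28/3⌉ = 10, so 10 is optimal.

10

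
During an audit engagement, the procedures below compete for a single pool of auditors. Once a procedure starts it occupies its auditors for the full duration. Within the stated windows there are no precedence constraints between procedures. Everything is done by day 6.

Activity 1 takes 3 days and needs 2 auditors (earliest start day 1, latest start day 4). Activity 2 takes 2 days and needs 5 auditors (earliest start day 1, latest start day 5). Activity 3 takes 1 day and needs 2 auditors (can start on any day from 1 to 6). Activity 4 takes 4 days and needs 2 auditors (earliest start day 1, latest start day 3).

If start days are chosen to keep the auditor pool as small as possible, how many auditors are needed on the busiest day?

Early-start (Activity 1@1, Activity 2@1, Activity 3@1, Activity 4@1) gives peak 11: d1:11  d2:9  d3:4  d4:2  d5:0  d6:0.
Shift Activity 2→5, Activity 3→4.
Schedule Activity 1@1, Activity 2@5, Activity 3@4, Activity 4@1: d1:4  d2:4  d3:4  d4:4  d5:5  d6:5 — peak 5.
Total auditor-days = 26 over 6 days ⇒ peak ≥ ⌈26/6⌉ = 5, so 5 is optimal.

5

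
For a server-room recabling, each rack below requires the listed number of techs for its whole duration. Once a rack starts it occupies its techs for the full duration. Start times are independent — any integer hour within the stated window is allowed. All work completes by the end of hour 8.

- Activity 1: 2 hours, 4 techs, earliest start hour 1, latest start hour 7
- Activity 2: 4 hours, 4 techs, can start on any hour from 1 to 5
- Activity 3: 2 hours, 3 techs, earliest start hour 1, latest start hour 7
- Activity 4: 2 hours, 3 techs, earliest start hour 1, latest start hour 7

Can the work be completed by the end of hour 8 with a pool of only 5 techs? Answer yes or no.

The minimum achievable peak is 6; 5 < 6, so no feasible schedule stays within the cap.

no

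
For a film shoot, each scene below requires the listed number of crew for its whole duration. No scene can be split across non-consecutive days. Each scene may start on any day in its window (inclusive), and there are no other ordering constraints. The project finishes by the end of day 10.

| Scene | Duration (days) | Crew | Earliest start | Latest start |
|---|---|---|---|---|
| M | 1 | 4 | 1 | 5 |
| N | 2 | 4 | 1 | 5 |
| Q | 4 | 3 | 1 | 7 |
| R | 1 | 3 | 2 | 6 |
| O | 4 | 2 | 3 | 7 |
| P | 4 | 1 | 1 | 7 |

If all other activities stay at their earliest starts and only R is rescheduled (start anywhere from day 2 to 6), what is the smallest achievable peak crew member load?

12

R@2: d1:12  d2:11  d3:6  d4:6  d5:2  d6:2  d7:0  d8:0  d9:0  d10:0 → peak 12
R@3: d1:12  d2:8  d3:9  d4:6  d5:2  d6:2  d7:0  d8:0  d9:0  d10:0 → peak 12
R@4: d1:12  d2:8  d3:6  d4:9  d5:2  d6:2  d7:0  d8:0  d9:0  d10:0 → peak 12
R@5: d1:12  d2:8  d3:6  d4:6  d5:5  d6:2  d7:0  d8:0  d9:0  d10:0 → peak 12
R@6: d1:12  d2:8  d3:6  d4:6  d5:2  d6:5  d7:0  d8:0  d9:0  d10:0 → peak 12
Best is R@2, peak 12.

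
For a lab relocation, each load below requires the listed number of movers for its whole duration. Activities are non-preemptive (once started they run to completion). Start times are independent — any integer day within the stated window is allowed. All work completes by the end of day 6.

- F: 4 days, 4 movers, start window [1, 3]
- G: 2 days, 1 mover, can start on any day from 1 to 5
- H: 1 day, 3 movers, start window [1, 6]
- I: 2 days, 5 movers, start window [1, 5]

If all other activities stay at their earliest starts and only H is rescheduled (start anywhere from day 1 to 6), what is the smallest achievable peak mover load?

10

H@1: d1:13  d2:10  d3:4  d4:4  d5:0  d6:0 → peak 13
H@2: d1:10  d2:13  d3:4  d4:4  d5:0  d6:0 → peak 13
H@3: d1:10  d2:10  d3:7  d4:4  d5:0  d6:0 → peak 10
H@4: d1:10  d2:10  d3:4  d4:7  d5:0  d6:0 → peak 10
H@5: d1:10  d2:10  d3:4  d4:4  d5:3  d6:0 → peak 10
H@6: d1:10  d2:10  d3:4  d4:4  d5:0  d6:3 → peak 10
Best is H@3, peak 10.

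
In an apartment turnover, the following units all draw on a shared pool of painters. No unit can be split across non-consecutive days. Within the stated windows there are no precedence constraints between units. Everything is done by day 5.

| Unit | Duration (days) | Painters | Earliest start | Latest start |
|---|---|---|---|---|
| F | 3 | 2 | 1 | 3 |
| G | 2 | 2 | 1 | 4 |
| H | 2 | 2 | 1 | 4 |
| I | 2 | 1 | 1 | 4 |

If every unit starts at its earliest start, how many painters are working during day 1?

At early start, day 1 has: F, G, H, I.
Demand: 2 + 2 + 2 + 1 = 7.

7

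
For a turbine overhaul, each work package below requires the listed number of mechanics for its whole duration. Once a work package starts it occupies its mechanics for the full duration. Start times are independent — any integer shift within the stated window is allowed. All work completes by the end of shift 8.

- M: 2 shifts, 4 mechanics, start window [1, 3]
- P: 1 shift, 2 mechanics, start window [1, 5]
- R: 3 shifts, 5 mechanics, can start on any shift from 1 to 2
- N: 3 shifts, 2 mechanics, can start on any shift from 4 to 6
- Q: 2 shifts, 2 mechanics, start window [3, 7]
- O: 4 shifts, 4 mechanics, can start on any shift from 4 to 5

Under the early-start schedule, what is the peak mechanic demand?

11

Early-start schedule: M@1, P@1, R@1, N@4, Q@3, O@4.
Load per shift: shift 1: 11, shift 2: 9, shift 3: 7, shift 4: 8, shift 5: 6, shift 6: 6, shift 7: 4, shift 8: 0.
Peak is 11.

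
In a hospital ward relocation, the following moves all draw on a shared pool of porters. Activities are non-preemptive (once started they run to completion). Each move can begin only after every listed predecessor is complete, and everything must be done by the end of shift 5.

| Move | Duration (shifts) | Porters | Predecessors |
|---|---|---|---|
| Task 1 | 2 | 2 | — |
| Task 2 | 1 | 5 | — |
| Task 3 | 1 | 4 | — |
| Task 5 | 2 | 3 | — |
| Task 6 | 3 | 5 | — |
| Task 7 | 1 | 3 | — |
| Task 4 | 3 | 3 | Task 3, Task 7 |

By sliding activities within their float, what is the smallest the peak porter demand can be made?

10

Early-start (Task 1@1, Task 2@1, Task 3@1, Task 5@1, Task 6@1, Task 7@1, Task 4@2) gives peak 22: s1:22  s2:13  s3:8  s4:3  s5:0.
Shift Task 1→2, Task 2→2, Task 6→3, Task 4→3.
Schedule Task 1@2, Task 2@2, Task 3@1, Task 5@1, Task 6@3, Task 7@1, Task 4@3: s1:10  s2:10  s3:10  s4:8  s5:8 — peak 10.
Total porter-shifts = 46 over 5 shifts ⇒ peak ≥ ⌈46/5⌉ = 10, so 10 is optimal.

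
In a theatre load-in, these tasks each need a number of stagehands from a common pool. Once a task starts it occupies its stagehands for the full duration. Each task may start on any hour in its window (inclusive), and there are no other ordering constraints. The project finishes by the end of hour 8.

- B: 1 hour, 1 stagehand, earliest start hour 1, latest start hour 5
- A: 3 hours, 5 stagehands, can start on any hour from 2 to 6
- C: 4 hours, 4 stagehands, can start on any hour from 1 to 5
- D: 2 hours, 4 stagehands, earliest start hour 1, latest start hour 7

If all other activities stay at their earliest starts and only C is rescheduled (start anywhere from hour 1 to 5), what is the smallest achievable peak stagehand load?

9

C@1: h1:9  h2:13  h3:9  h4:9  h5:0  h6:0  h7:0  h8:0 → peak 13
C@2: h1:5  h2:13  h3:9  h4:9  h5:4  h6:0  h7:0  h8:0 → peak 13
C@3: h1:5  h2:9  h3:9  h4:9  h5:4  h6:4  h7:0  h8:0 → peak 9
C@4: h1:5  h2:9  h3:5  h4:9  h5:4  h6:4  h7:4  h8:0 → peak 9
C@5: h1:5  h2:9  h3:5  h4:5  h5:4  h6:4  h7:4  h8:4 → peak 9
Best is C@3, peak 9.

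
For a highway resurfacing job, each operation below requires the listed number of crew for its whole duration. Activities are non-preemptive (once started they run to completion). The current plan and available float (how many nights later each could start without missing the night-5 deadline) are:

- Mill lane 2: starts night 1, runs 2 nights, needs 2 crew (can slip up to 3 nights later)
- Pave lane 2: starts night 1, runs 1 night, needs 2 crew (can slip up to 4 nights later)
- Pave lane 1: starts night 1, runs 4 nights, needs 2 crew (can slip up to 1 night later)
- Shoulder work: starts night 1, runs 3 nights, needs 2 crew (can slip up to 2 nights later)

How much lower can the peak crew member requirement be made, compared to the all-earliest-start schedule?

4

Early-start peak: n1:8  n2:6  n3:4  n4:2  n5:0 ⇒ 8.
Leveled (Mill lane 2@1, Pave lane 2@1, Pave lane 1@2, Shoulder work@3): n1:4  n2:4  n3:4  n4:4  n5:4 ⇒ 4.
Reduction 8 − 4 = 4.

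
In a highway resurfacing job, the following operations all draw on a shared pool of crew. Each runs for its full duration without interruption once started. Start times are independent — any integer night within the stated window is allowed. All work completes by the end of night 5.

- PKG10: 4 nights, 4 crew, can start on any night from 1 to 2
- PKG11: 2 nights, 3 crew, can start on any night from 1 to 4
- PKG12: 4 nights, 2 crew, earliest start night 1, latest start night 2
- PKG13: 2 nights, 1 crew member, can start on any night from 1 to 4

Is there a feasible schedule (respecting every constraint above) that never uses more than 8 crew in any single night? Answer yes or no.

The minimum achievable peak is 9; 8 < 9, so no feasible schedule stays within the cap.

no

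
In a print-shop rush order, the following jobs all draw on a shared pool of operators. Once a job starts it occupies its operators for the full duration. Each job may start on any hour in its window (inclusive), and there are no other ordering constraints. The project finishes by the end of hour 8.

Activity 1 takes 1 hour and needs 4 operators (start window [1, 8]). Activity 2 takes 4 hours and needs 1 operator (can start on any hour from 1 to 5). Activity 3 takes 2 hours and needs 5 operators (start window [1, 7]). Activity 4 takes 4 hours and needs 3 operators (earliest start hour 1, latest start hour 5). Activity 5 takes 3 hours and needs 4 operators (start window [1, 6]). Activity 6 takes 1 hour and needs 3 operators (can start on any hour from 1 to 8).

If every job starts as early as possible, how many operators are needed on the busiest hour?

Early-start schedule: Activity 1@1, Activity 2@1, Activity 3@1, Activity 4@1, Activity 5@1, Activity 6@1.
Load per hour: hour 1: 20, hour 2: 13, hour 3: 8, hour 4: 4, hour 5: 0, hour 6: 0, hour 7: 0, hour 8: 0.
Peak is 20.

20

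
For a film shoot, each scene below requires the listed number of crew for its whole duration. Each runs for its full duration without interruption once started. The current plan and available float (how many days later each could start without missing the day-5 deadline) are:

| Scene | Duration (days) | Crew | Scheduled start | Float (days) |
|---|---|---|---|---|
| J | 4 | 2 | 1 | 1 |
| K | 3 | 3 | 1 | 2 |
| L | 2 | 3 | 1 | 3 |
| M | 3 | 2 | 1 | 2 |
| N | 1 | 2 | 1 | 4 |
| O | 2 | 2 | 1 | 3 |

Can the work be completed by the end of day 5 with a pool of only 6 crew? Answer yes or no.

no

Total crew member-days = 35; over 5 days the average is 35/5 > 6, so some day must exceed 6.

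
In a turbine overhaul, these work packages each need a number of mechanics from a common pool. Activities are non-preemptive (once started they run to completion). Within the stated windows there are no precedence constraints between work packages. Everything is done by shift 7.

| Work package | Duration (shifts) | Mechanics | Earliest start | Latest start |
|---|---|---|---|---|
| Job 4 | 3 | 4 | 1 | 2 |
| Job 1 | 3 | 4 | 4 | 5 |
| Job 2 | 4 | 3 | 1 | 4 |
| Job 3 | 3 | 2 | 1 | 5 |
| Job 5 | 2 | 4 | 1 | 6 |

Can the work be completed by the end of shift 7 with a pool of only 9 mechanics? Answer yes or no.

yes

Schedule Job 4@1, Job 1@4, Job 2@1, Job 3@1, Job 5@5: s1:9  s2:9  s3:9  s4:7  s5:8  s6:8  s7:0 — peak 9 ≤ 9.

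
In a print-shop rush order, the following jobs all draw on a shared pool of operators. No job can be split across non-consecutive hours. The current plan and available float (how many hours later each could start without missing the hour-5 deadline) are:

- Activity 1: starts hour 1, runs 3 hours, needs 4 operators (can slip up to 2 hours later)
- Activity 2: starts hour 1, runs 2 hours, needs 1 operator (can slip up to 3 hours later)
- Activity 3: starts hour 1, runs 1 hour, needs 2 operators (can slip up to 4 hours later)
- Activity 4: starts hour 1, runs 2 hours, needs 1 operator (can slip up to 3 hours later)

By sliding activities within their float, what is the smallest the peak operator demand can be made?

4

Early-start (Activity 1@1, Activity 2@1, Activity 3@1, Activity 4@1) gives peak 8: h1:8  h2:6  h3:4  h4:0  h5:0.
Shift Activity 2→4, Activity 3→4, Activity 4→4.
Schedule Activity 1@1, Activity 2@4, Activity 3@4, Activity 4@4: h1:4  h2:4  h3:4  h4:4  h5:2 — peak 4.
Total operator-hours = 18 over 5 hours ⇒ peak ≥ ⌈18/5⌉ = 4, so 4 is optimal.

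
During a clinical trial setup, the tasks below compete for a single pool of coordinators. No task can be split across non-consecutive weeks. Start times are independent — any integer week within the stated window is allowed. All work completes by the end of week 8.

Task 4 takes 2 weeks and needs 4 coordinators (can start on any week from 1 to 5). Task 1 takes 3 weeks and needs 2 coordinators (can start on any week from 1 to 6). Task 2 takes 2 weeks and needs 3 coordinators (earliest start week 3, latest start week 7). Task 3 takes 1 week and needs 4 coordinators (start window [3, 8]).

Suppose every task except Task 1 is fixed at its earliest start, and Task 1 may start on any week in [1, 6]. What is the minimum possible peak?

7

Task 1@1: w1:6  w2:6  w3:9  w4:3  w5:0  w6:0  w7:0  w8:0 → peak 9
Task 1@2: w1:4  w2:6  w3:9  w4:5  w5:0  w6:0  w7:0  w8:0 → peak 9
Task 1@3: w1:4  w2:4  w3:9  w4:5  w5:2  w6:0  w7:0  w8:0 → peak 9
Task 1@4: w1:4  w2:4  w3:7  w4:5  w5:2  w6:2  w7:0  w8:0 → peak 7
Task 1@5: w1:4  w2:4  w3:7  w4:3  w5:2  w6:2  w7:2  w8:0 → peak 7
Task 1@6: w1:4  w2:4  w3:7  w4:3  w5:0  w6:2  w7:2  w8:2 → peak 7
Best is Task 1@4, peak 7.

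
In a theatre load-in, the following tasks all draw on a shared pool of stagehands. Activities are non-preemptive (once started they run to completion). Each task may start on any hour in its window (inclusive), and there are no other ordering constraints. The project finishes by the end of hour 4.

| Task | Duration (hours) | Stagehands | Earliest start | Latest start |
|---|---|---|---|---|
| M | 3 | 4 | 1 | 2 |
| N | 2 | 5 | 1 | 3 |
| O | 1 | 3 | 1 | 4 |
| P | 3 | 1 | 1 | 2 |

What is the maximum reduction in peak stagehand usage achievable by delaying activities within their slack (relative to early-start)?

Early-start peak: h1:13  h2:10  h3:5  h4:0 ⇒ 13.
Leveled (M@1, N@1, O@3, P@1): h1:10  h2:10  h3:8  h4:0 ⇒ 10.
Reduction 13 − 10 = 3.

3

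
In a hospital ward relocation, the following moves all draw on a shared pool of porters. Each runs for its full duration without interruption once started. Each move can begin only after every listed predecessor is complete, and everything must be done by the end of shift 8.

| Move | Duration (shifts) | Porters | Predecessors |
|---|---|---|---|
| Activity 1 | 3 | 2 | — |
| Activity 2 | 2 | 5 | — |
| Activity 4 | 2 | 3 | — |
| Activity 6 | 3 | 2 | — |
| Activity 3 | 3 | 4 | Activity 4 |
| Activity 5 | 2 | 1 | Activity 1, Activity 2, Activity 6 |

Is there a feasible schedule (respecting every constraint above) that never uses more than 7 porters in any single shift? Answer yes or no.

Schedule Activity 1@1, Activity 2@1, Activity 4@3, Activity 6@3, Activity 3@5, Activity 5@6: s1:7  s2:7  s3:7  s4:5  s5:6  s6:5  s7:5  s8:0 — peak 7 ≤ 7.

yes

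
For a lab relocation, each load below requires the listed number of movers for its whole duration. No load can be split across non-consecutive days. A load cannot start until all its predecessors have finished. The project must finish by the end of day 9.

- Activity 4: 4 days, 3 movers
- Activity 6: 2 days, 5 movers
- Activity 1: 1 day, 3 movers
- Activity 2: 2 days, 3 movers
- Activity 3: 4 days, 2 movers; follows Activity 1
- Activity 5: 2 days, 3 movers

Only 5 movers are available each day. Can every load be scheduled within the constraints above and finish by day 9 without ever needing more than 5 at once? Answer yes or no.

no

The minimum achievable peak is 6; 5 < 6, so no feasible schedule stays within the cap.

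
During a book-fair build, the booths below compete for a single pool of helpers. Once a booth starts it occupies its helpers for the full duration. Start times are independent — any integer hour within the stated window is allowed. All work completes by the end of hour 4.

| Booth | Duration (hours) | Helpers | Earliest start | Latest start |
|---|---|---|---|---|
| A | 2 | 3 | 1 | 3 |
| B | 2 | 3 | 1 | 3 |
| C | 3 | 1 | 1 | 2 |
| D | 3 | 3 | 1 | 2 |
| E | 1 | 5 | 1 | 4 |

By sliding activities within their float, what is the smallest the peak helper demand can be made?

Early-start (A@1, B@1, C@1, D@1, E@1) gives peak 15: h1:15  h2:10  h3:4  h4:0.
Shift B→3, E→4.
Schedule A@1, B@3, C@1, D@1, E@4: h1:7  h2:7  h3:7  h4:8 — peak 8.
Total helper-hours = 29 over 4 hours ⇒ peak ≥ ⌈29/4⌉ = 8, so 8 is optimal.

8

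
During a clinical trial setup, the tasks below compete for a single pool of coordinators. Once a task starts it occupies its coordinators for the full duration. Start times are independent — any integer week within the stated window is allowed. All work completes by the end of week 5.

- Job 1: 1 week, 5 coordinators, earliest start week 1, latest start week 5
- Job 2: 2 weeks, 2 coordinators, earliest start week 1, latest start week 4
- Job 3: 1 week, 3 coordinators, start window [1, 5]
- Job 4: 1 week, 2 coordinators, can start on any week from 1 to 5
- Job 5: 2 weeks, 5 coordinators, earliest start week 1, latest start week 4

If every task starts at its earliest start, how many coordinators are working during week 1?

At early start, week 1 has: Job 1, Job 2, Job 3, Job 4, Job 5.
Demand: 5 + 2 + 3 + 2 + 5 = 17.

17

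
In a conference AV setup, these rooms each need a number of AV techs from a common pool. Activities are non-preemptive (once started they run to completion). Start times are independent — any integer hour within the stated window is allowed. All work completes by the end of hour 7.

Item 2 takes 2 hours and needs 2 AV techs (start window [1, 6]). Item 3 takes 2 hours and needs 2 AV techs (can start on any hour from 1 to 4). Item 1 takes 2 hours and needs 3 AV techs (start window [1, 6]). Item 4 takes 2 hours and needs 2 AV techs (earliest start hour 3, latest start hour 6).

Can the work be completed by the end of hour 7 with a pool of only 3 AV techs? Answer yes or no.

no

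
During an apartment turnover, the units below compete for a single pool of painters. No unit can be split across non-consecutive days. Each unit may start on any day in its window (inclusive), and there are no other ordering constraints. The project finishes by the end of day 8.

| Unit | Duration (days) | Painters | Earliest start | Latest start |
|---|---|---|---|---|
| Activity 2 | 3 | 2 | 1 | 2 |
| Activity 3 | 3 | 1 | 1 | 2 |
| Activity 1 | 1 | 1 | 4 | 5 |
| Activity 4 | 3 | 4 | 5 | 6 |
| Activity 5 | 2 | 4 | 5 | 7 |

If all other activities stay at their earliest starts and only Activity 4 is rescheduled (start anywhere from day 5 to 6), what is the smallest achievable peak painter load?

Activity 4@5: d1:3  d2:3  d3:3  d4:1  d5:8  d6:8  d7:4  d8:0 → peak 8
Activity 4@6: d1:3  d2:3  d3:3  d4:1  d5:4  d6:8  d7:4  d8:4 → peak 8
Best is Activity 4@5, peak 8.

8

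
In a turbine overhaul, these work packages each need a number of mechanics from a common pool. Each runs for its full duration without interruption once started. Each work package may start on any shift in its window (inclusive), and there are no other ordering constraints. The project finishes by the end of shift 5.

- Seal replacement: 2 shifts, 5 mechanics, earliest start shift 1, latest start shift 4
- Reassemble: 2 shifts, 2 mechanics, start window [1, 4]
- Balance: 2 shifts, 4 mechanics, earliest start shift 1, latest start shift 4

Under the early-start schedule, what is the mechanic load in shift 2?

11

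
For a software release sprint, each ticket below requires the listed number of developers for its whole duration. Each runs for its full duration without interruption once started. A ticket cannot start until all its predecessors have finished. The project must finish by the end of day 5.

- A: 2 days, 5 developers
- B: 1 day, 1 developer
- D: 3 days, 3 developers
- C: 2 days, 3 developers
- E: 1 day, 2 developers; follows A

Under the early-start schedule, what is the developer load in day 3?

At early start, day 3 has: D, E.
Demand: 3 + 2 = 5.

5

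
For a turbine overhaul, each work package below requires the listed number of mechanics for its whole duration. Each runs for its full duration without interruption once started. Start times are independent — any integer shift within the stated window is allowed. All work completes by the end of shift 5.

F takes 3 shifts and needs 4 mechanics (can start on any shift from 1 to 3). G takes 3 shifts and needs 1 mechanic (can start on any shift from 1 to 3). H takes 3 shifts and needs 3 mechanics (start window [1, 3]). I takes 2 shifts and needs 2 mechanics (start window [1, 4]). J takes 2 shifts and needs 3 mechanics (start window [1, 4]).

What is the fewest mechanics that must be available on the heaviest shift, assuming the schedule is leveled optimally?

Early-start (F@1, G@1, H@1, I@1, J@1) gives peak 13: s1:13  s2:13  s3:8  s4:0  s5:0.
Shift I→4, J→4.
Schedule F@1, G@1, H@1, I@4, J@4: s1:8  s2:8  s3:8  s4:5  s5:5 — peak 8.

8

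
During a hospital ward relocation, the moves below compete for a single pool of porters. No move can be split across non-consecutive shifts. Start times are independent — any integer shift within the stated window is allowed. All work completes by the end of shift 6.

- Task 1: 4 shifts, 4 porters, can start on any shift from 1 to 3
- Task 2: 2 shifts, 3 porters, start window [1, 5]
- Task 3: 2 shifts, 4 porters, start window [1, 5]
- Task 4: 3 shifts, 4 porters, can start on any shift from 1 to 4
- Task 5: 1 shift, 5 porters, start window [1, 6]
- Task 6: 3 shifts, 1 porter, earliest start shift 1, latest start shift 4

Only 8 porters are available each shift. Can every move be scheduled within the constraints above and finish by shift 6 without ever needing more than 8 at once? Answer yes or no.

no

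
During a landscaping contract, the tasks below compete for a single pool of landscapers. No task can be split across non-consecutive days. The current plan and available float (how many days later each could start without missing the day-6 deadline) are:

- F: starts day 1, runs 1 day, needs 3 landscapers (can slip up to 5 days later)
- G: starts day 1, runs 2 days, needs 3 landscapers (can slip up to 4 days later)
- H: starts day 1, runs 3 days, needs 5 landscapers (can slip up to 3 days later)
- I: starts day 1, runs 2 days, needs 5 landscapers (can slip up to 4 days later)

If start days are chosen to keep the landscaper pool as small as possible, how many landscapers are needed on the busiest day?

Early-start (F@1, G@1, H@1, I@1) gives peak 16: d1:16  d2:13  d3:5  d4:0  d5:0  d6:0.
Shift H→2, I→5.
Schedule F@1, G@1, H@2, I@5: d1:6  d2:8  d3:5  d4:5  d5:5  d6:5 — peak 8.

8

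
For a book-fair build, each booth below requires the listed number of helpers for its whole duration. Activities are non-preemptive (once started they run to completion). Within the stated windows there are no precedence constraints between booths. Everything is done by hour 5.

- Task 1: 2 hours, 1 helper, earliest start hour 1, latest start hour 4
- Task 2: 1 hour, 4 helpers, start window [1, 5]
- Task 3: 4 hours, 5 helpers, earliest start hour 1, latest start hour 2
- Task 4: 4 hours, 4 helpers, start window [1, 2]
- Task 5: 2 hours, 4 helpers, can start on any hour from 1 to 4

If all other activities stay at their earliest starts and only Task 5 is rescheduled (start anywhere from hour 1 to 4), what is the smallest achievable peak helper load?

Task 5@1: h1:18  h2:14  h3:9  h4:9  h5:0 → peak 18
Task 5@2: h1:14  h2:14  h3:13  h4:9  h5:0 → peak 14
Task 5@3: h1:14  h2:10  h3:13  h4:13  h5:0 → peak 14
Task 5@4: h1:14  h2:10  h3:9  h4:13  h5:4 → peak 14
Best is Task 5@2, peak 14.

14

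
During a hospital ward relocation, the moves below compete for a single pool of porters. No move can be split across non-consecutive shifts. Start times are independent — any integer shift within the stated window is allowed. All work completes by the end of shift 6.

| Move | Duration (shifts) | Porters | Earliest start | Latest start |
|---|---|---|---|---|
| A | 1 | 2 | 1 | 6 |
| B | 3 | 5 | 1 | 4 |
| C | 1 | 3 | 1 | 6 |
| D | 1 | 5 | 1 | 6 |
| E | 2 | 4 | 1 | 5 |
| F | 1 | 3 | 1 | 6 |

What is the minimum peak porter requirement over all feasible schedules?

Early-start (A@1, B@1, C@1, D@1, E@1, F@1) gives peak 22: s1:22  s2:9  s3:5  s4:0  s5:0  s6:0.
Shift C→4, D→6, E→4, F→5.
Schedule A@1, B@1, C@4, D@6, E@4, F@5: s1:7  s2:5  s3:5  s4:7  s5:7  s6:5 — peak 7.

7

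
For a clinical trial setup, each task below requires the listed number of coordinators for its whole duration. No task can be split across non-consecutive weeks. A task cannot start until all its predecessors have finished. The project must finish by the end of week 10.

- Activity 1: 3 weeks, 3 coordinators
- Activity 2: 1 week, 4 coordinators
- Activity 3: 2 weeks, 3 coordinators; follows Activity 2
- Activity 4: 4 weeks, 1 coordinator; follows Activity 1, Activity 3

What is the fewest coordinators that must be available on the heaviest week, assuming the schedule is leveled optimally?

Early-start (Activity 1@1, Activity 2@1, Activity 3@2, Activity 4@4) gives peak 7: w1:7  w2:6  w3:6  w4:1  w5:1  w6:1  w7:1  w8:0  w9:0  w10:0.
Shift Activity 2→4, Activity 3→5, Activity 4→7.
Schedule Activity 1@1, Activity 2@4, Activity 3@5, Activity 4@7: w1:3  w2:3  w3:3  w4:4  w5:3  w6:3  w7:1  w8:1  w9:1  w10:1 — peak 4.

4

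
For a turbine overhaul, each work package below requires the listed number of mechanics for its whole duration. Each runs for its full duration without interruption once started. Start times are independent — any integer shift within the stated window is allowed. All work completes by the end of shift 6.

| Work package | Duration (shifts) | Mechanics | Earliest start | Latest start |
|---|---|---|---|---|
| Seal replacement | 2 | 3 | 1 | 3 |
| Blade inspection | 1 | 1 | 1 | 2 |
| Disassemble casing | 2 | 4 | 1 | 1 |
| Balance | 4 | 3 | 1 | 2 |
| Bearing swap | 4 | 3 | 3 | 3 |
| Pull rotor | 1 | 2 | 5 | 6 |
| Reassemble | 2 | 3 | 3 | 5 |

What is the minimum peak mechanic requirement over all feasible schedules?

9

Early-start (Seal replacement@1, Blade inspection@1, Disassemble casing@1, Balance@1, Bearing swap@3, Pull rotor@5, Reassemble@3) gives peak 11: s1:11  s2:10  s3:9  s4:9  s5:5  s6:3.
Shift Seal replacement→3, Reassemble→5.
Schedule Seal replacement@3, Blade inspection@1, Disassemble casing@1, Balance@1, Bearing swap@3, Pull rotor@5, Reassemble@5: s1:8  s2:7  s3:9  s4:9  s5:8  s6:6 — peak 9.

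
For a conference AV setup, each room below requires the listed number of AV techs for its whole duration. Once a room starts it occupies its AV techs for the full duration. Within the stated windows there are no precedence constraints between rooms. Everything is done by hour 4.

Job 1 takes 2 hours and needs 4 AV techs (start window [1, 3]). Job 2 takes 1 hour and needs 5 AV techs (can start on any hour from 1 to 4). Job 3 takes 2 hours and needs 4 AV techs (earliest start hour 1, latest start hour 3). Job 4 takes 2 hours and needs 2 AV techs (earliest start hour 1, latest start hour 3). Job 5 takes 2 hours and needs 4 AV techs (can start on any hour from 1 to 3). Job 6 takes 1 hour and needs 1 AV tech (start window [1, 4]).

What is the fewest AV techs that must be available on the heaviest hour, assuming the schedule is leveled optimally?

Early-start (Job 1@1, Job 2@1, Job 3@1, Job 4@1, Job 5@1, Job 6@1) gives peak 20: h1:20  h2:14  h3:0  h4:0.
Shift Job 3→2, Job 4→2, Job 5→3.
Schedule Job 1@1, Job 2@1, Job 3@2, Job 4@2, Job 5@3, Job 6@1: h1:10  h2:10  h3:10  h4:4 — peak 10.

10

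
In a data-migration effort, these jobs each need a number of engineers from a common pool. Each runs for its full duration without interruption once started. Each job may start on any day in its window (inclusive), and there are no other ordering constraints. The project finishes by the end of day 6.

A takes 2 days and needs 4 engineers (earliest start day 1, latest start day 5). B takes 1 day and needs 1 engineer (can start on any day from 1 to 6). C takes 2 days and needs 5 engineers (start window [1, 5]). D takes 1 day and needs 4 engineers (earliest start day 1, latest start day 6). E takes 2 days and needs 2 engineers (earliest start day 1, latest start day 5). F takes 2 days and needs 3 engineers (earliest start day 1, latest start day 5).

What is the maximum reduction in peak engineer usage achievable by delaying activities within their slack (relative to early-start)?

12

Early-start peak: d1:19  d2:14  d3:0  d4:0  d5:0  d6:0 ⇒ 19.
Leveled (A@1, B@1, C@3, D@5, E@1, F@5): d1:7  d2:6  d3:5  d4:5  d5:7  d6:3 ⇒ 7.
Reduction 19 − 7 = 12.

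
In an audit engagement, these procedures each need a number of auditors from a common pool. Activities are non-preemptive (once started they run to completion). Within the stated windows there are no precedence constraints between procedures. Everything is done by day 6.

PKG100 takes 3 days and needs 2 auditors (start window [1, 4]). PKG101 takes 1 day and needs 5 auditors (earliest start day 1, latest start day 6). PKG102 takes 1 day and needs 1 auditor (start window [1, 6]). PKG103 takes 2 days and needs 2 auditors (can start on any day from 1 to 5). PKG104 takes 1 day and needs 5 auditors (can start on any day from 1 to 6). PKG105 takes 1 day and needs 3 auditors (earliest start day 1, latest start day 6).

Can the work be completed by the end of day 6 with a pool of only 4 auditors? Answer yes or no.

The minimum achievable peak is 5; 4 < 5, so no feasible schedule stays within the cap.

no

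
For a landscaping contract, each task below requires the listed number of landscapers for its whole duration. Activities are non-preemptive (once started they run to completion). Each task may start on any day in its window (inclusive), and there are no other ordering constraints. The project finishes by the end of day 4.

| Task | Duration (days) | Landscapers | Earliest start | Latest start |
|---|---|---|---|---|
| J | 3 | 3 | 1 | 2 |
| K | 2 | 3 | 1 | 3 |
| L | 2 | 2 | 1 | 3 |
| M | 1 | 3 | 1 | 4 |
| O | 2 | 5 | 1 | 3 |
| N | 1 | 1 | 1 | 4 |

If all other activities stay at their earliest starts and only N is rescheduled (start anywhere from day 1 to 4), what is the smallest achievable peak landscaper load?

16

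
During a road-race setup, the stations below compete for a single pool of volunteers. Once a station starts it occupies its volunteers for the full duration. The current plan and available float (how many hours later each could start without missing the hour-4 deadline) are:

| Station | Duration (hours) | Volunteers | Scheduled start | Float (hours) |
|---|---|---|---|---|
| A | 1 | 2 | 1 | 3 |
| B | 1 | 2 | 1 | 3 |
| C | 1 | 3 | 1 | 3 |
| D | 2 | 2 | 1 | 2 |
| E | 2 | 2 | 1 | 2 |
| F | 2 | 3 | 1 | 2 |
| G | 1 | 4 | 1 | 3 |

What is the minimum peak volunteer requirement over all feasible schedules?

Early-start (A@1, B@1, C@1, D@1, E@1, F@1, G@1) gives peak 18: h1:18  h2:7  h3:0  h4:0.
Shift D→2, E→2, F→2, G→4.
Schedule A@1, B@1, C@1, D@2, E@2, F@2, G@4: h1:7  h2:7  h3:7  h4:4 — peak 7.
Total volunteer-hours = 25 over 4 hours ⇒ peak ≥ ⌈25/4⌉ = 7, so 7 is optimal.

7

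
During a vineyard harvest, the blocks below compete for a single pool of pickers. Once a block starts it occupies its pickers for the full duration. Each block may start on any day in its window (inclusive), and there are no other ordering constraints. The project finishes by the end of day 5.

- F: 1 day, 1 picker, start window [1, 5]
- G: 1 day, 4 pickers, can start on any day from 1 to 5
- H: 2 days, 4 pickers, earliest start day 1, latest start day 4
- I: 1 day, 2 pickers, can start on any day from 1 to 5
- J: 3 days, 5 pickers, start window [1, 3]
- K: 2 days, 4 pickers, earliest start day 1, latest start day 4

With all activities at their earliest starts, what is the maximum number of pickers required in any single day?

Early-start schedule: F@1, G@1, H@1, I@1, J@1, K@1.
Load per day: day 1: 20, day 2: 13, day 3: 5, day 4: 0, day 5: 0.
Peak is 20.

20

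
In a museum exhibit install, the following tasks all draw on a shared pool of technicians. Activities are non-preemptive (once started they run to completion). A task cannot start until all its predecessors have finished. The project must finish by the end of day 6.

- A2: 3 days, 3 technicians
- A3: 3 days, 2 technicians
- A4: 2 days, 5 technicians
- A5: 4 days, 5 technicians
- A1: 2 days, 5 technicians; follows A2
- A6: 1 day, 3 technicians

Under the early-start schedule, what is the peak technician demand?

18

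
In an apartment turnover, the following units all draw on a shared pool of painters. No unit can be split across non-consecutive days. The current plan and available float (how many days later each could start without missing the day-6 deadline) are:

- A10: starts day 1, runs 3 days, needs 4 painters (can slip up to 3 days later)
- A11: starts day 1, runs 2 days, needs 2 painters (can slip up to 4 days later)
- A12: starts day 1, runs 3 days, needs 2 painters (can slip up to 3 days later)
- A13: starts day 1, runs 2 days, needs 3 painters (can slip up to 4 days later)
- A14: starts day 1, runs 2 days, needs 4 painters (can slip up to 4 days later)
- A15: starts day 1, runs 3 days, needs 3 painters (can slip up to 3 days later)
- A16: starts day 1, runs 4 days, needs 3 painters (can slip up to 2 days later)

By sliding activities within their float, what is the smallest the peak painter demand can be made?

10

Early-start (A10@1, A11@1, A12@1, A13@1, A14@1, A15@1, A16@1) gives peak 21: d1:21  d2:21  d3:12  d4:3  d5:0  d6:0.
Shift A11→3, A12→4, A14→5, A15→4.
Schedule A10@1, A11@3, A12@4, A13@1, A14@5, A15@4, A16@1: d1:10  d2:10  d3:9  d4:10  d5:9  d6:9 — peak 10.
Total painter-days = 57 over 6 days ⇒ peak ≥ ⌈57/6⌉ = 10, so 10 is optimal.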